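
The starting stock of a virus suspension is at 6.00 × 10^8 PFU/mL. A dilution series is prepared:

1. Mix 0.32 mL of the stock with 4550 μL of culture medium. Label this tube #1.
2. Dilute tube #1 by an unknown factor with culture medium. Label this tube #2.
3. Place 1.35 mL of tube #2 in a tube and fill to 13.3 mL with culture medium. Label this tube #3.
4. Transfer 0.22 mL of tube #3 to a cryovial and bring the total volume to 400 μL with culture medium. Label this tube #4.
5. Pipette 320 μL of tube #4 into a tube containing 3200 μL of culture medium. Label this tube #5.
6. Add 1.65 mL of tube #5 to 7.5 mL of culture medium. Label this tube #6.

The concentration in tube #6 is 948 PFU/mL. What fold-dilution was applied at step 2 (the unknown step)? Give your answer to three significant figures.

38.1-fold

Step 1: 0.32 mL + 4550 μL = 4.87 mL total → factor 4.87/0.32 = 15.219
Step 2: unknown factor x
Step 3: 1.35 mL brought to 13.3 mL → factor 13.3/1.35 = 9.8519
Step 4: 0.22 mL brought to 400 μL → factor 0.4/0.22 = 1.8182
Step 5: 320 μL + 3200 μL = 3520 μL total → factor 3520/320 = 11
Step 6: 1.65 mL + 7.5 mL = 9.15 mL total → factor 9.15/1.65 = 5.5455
Product of known-step factors = 16629
Overall factor = 6.00 × 10^8 PFU/mL / (948 PFU/mL) = 6.3291 × 10^5
x = 6.3291 × 10^5 / 16629 = 38.1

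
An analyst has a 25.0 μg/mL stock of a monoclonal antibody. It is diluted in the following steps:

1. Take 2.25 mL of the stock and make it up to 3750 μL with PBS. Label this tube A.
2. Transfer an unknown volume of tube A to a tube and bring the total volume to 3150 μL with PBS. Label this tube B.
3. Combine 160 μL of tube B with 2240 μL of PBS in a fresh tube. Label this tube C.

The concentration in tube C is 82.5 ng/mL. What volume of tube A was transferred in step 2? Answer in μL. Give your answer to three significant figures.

260 μL

Step 1: 2.25 mL brought to 3750 μL → factor 3.75/2.25 = 1.6667
Step 2: v brought to 3150 μL → factor = 3150 μL/v
Step 3: 160 μL + 2240 μL = 2400 μL total → factor 2400/160 = 15
Product of known-step factors = 25
Overall factor = 25.0 μg/mL / (82.5 ng/mL) = 303.03
Step-2 factor = 303.03 / 25 = 12.121
v = 3150 μL / 12.121 = 260 μL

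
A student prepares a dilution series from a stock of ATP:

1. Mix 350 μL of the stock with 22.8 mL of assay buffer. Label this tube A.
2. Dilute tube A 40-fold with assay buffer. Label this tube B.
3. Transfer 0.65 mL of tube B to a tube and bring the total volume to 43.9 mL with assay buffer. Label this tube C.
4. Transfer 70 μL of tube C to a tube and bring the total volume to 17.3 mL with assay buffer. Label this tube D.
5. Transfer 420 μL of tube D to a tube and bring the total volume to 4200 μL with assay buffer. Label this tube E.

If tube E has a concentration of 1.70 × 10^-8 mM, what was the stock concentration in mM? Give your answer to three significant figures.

7.51 mM

Step 1: 350 μL + 22.8 mL = 23150 μL total → factor 23150/350 = 66.143
Step 2: 40-fold → factor 40
Step 3: 0.65 mL brought to 43.9 mL → factor 43.9/0.65 = 67.538
Step 4: 70 μL brought to 17.3 mL → factor 17300/70 = 247.14
Step 5: 420 μL brought to 4200 μL → factor 4200/420 = 10
Overall dilution factor = 66.143 × 40 × 67.538 × 247.14 × 10 = 4.4161 × 10^8
Stock = 1.70 × 10^-8 mM × 4.4161 × 10^8 = 7.51 mM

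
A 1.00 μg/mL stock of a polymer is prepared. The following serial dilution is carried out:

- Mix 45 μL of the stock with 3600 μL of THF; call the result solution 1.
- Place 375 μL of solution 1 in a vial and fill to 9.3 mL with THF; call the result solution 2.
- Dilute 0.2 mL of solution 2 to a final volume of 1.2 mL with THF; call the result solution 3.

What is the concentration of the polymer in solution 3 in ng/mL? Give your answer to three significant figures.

0.0830 ng/mL

Step 1: 45 μL + 3600 μL = 3645 μL total → factor 3645/45 = 81
Step 2: 375 μL brought to 9.3 mL → factor 9300/375 = 24.8
Step 3: 0.2 mL brought to 1.2 mL → factor 1.2/0.2 = 6
Overall dilution factor = 81 × 24.8 × 6 = 12053
Final = 1.00 μg/mL / 12053 = 8.297 × 10^-5 μg/mL = 0.0830 ng/mL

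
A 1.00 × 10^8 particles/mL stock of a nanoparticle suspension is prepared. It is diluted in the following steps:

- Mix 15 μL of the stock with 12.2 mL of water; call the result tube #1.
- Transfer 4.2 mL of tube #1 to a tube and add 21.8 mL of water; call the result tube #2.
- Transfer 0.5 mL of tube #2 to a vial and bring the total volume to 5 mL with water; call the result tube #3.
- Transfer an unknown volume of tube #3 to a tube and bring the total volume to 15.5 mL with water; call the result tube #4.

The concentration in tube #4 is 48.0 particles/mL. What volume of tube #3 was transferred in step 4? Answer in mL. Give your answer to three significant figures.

0.375 mL

Step 1: 15 μL + 12.2 mL = 12215 μL total → factor 12215/15 = 814.33
Step 2: 4.2 mL + 21.8 mL = 26 mL total → factor 26/4.2 = 6.1905
Step 3: 0.5 mL brought to 5 mL → factor 5/0.5 = 10
Step 4: v brought to 15.5 mL → factor = 15.5 mL/v
Product of known-step factors = 50411
Overall factor = 1.00 × 10^8 particles/mL / (48.0 particles/mL) = 2.0833 × 10^6
Step-4 factor = 2.0833 × 10^6 / 50411 = 41.327
v = 15.5 mL / 41.327 = 0.375 mL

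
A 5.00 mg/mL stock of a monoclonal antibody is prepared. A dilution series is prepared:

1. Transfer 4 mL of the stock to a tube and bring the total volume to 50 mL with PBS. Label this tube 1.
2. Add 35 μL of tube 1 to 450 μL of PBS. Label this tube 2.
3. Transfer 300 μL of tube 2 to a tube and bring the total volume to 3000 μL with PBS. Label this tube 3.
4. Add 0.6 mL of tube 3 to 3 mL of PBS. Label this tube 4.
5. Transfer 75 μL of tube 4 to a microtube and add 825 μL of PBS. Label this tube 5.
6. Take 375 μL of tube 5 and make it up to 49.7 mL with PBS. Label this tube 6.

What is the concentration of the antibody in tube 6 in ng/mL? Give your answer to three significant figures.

Step 1: 4 mL brought to 50 mL → factor 50/4 = 12.5
Step 2: 35 μL + 450 μL = 485 μL total → factor 485/35 = 13.857
Step 3: 300 μL brought to 3000 μL → factor 3000/300 = 10
Step 4: 0.6 mL + 3 mL = 3.6 mL total → factor 3.6/0.6 = 6
Step 5: 75 μL + 825 μL = 900 μL total → factor 900/75 = 12
Step 6: 375 μL brought to 49.7 mL → factor 49700/375 = 132.53
Overall dilution factor = 12.5 × 13.857 × 10 × 6 × 12 × 132.53 = 1.6529 × 10^7
Final = 5.00 mg/mL / 1.6529 × 10^7 = 3.025 × 10^-7 mg/mL = 0.303 ng/mL

0.303 ng/mL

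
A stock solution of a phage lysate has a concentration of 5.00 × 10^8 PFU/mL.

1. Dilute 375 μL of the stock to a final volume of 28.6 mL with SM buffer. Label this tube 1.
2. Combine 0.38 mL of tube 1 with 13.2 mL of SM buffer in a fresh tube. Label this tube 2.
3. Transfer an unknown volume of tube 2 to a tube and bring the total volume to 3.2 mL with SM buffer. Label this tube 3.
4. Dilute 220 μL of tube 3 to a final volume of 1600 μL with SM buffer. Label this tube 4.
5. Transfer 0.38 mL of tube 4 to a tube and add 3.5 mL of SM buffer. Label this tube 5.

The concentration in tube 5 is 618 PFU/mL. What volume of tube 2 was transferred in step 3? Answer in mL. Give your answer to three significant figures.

Step 1: 375 μL brought to 28.6 mL → factor 28600/375 = 76.267
Step 2: 0.38 mL + 13.2 mL = 13.58 mL total → factor 13.58/0.38 = 35.737
Step 3: v brought to 3.2 mL → factor = 3.2 mL/v
Step 4: 220 μL brought to 1600 μL → factor 1600/220 = 7.2727
Step 5: 0.38 mL + 3.5 mL = 3.88 mL total → factor 3.88/0.38 = 10.211
Product of known-step factors = 2.0239 × 10^5
Overall factor = 5.00 × 10^8 PFU/mL / (618 PFU/mL) = 8.0906 × 10^5
Step-3 factor = 8.0906 × 10^5 / 2.0239 × 10^5 = 3.9975
v = 3.2 mL / 3.9975 = 0.801 mL

0.801 mL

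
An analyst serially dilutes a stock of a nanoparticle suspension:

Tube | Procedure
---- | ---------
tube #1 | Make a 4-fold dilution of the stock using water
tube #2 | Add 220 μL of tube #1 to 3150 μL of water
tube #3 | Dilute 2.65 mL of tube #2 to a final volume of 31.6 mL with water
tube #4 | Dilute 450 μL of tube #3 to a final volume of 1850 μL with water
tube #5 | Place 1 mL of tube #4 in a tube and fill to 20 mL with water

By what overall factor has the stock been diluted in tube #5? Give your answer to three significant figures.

6.01 × 10^4

Step 1: 4-fold → factor 4
Step 2: 220 μL + 3150 μL = 3370 μL total → factor 3370/220 = 15.318
Step 3: 2.65 mL brought to 31.6 mL → factor 31.6/2.65 = 11.925
Step 4: 450 μL brought to 1850 μL → factor 1850/450 = 4.1111
Step 5: 1 mL brought to 20 mL → factor 20/1 = 20
Overall dilution factor = 4 × 15.318 × 11.925 × 4.1111 × 20 = 60076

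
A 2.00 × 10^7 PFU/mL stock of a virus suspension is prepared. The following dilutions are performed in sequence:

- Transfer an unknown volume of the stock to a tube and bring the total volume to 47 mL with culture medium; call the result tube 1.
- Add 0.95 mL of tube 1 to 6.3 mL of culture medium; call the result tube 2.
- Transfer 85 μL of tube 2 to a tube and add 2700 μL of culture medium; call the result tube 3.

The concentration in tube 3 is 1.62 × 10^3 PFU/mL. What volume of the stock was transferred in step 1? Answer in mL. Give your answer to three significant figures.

0.952 mL

Step 1: v brought to 47 mL → factor = 47 mL/v
Step 2: 0.95 mL + 6.3 mL = 7.25 mL total → factor 7.25/0.95 = 7.6316
Step 3: 85 μL + 2700 μL = 2785 μL total → factor 2785/85 = 32.765
Product of known-step factors = 250.05
Overall factor = 2.00 × 10^7 PFU/mL / (1.62 × 10^3 PFU/mL) = 12346
Step-1 factor = 12346 / 250.05 = 49.374
v = 47 mL / 49.374 = 0.952 mL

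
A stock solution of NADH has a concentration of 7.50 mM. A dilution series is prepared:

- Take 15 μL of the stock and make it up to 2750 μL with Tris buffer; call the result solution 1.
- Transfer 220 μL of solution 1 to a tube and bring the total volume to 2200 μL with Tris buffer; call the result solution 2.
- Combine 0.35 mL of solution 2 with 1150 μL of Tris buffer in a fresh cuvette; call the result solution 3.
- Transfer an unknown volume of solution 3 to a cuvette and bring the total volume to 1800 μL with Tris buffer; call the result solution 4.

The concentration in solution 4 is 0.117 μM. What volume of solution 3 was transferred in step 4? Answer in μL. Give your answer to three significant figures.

Step 1: 15 μL brought to 2750 μL → factor 2750/15 = 183.33
Step 2: 220 μL brought to 2200 μL → factor 2200/220 = 10
Step 3: 0.35 mL + 1150 μL = 1.5 mL total → factor 1.5/0.35 = 4.2857
Step 4: v brought to 1800 μL → factor = 1800 μL/v
Product of known-step factors = 7857.1
Overall factor = 7.50 mM / (0.117 μM) = 64103
Step-4 factor = 64103 / 7857.1 = 8.1585
v = 1800 μL / 8.1585 = 221 μL

221 μL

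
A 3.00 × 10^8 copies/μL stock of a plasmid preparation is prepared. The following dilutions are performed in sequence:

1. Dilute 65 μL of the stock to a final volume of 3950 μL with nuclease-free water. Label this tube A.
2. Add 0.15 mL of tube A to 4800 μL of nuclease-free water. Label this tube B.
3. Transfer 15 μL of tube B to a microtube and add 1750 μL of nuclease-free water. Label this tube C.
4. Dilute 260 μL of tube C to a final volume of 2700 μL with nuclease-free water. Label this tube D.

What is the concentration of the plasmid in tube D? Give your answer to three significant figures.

122 copies/μL

Step 1: 65 μL brought to 3950 μL → factor 3950/65 = 60.769
Step 2: 0.15 mL + 4800 μL = 4.95 mL total → factor 4.95/0.15 = 33
Step 3: 15 μL + 1750 μL = 1765 μL total → factor 1765/15 = 117.67
Step 4: 260 μL brought to 2700 μL → factor 2700/260 = 10.385
Overall dilution factor = 60.769 × 33 × 117.67 × 10.385 = 2.4504 × 10^6
Final = 3.00 × 10^8 copies/μL / 2.4504 × 10^6 = 122 copies/μL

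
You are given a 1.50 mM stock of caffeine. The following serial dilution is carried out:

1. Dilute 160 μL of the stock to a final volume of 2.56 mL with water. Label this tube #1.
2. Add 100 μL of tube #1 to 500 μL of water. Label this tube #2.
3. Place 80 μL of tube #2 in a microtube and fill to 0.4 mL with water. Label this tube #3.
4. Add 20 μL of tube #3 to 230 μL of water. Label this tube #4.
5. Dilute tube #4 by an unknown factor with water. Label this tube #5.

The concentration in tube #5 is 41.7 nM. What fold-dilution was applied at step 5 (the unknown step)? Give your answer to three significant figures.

6.00-fold

Step 1: 160 μL brought to 2.56 mL → factor 2560/160 = 16
Step 2: 100 μL + 500 μL = 600 μL total → factor 600/100 = 6
Step 3: 80 μL brought to 0.4 mL → factor 400/80 = 5
Step 4: 20 μL + 230 μL = 250 μL total → factor 250/20 = 12.5
Step 5: unknown factor x
Product of known-step factors = 6000
Overall factor = 1.50 mM / (41.7 nM) = 35971
x = 35971 / 6000 = 6.00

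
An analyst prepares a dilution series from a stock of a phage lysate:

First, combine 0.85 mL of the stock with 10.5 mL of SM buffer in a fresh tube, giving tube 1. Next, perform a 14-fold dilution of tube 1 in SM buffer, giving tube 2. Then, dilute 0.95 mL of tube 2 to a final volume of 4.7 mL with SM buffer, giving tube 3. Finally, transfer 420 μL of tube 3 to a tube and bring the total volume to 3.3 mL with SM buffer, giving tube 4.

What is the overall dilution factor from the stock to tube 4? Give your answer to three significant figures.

Step 1: 0.85 mL + 10.5 mL = 11.35 mL total → factor 11.35/0.85 = 13.353
Step 2: 14-fold → factor 14
Step 3: 0.95 mL brought to 4.7 mL → factor 4.7/0.95 = 4.9474
Step 4: 420 μL brought to 3.3 mL → factor 3300/420 = 7.8571
Overall dilution factor = 13.353 × 14 × 4.9474 × 7.8571 = 7266.8

7.27 × 10^3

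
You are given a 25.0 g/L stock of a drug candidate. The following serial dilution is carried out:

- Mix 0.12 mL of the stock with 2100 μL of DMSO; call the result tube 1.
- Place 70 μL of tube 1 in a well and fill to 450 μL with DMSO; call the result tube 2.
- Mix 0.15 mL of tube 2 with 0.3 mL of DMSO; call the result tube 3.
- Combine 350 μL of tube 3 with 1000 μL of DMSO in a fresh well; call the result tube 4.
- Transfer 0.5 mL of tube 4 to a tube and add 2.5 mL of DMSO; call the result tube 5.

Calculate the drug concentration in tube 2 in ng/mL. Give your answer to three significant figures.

2.10 × 10^5 ng/mL

Step 1: 0.12 mL + 2100 μL = 2.22 mL total → factor 2.22/0.12 = 18.5
Step 2: 70 μL brought to 450 μL → factor 450/70 = 6.4286
Dilution factor through tube 2 = 18.5 × 6.4286 = 118.93
[tube 2] = 25.0 g/L / 118.93 = 0.2102 g/L = 2.10 × 10^5 ng/mL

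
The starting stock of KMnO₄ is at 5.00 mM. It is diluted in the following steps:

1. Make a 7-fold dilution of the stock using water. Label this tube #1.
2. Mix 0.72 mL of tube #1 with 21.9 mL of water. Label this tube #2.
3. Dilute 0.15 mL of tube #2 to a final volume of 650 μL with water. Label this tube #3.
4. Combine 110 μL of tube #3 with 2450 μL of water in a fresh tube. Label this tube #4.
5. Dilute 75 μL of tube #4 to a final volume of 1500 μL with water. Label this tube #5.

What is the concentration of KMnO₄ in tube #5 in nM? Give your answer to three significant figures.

11.3 nM

Step 1: 7-fold → factor 7
Step 2: 0.72 mL + 21.9 mL = 22.62 mL total → factor 22.62/0.72 = 31.417
Step 3: 0.15 mL brought to 650 μL → factor 0.65/0.15 = 4.3333
Step 4: 110 μL + 2450 μL = 2560 μL total → factor 2560/110 = 23.273
Step 5: 75 μL brought to 1500 μL → factor 1500/75 = 20
Overall dilution factor = 7 × 31.417 × 4.3333 × 23.273 × 20 = 4.4357 × 10^5
Final = 5.00 mM / 4.4357 × 10^5 = 1.127 × 10^-5 mM = 11.3 nM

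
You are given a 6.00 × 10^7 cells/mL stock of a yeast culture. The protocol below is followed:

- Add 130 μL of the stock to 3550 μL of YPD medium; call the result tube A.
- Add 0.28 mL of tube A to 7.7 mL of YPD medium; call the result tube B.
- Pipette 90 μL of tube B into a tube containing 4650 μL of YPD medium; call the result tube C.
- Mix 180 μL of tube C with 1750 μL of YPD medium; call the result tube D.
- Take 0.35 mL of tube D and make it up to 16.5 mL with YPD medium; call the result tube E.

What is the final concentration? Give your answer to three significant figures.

2.79 cells/mL

Step 1: 130 μL + 3550 μL = 3680 μL total → factor 3680/130 = 28.308
Step 2: 0.28 mL + 7.7 mL = 7.98 mL total → factor 7.98/0.28 = 28.5
Step 3: 90 μL + 4650 μL = 4740 μL total → factor 4740/90 = 52.667
Step 4: 180 μL + 1750 μL = 1930 μL total → factor 1930/180 = 10.722
Step 5: 0.35 mL brought to 16.5 mL → factor 16.5/0.35 = 47.143
Overall dilution factor = 28.308 × 28.5 × 52.667 × 10.722 × 47.143 = 2.1478 × 10^7
Final = 6.00 × 10^7 cells/mL / 2.1478 × 10^7 = 2.79 cells/mL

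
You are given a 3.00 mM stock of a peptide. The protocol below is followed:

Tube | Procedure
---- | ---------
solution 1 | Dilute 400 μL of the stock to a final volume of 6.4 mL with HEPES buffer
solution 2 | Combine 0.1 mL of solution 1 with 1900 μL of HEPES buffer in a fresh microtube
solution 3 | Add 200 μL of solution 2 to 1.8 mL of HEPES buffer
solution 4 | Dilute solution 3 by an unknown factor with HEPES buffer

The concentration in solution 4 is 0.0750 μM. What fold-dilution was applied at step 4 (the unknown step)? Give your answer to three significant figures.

Step 1: 400 μL brought to 6.4 mL → factor 6400/400 = 16
Step 2: 0.1 mL + 1900 μL = 2 mL total → factor 2/0.1 = 20
Step 3: 200 μL + 1.8 mL = 2000 μL total → factor 2000/200 = 10
Step 4: unknown factor x
Product of known-step factors = 3200
Overall factor = 3.00 mM / (0.0750 μM) = 40000
x = 40000 / 3200 = 12.5

12.5-fold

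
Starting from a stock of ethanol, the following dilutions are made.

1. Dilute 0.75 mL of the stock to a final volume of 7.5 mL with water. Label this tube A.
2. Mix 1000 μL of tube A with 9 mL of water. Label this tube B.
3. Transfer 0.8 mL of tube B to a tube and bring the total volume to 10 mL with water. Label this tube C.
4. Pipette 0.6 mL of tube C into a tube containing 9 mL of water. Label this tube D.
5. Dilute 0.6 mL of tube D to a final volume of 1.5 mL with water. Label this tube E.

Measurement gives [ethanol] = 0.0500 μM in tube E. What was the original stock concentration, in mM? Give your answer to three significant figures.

Step 1: 0.75 mL brought to 7.5 mL → factor 7.5/0.75 = 10
Step 2: 1000 μL + 9 mL = 10000 μL total → factor 10000/1000 = 10
Step 3: 0.8 mL brought to 10 mL → factor 10/0.8 = 12.5
Step 4: 0.6 mL + 9 mL = 9.6 mL total → factor 9.6/0.6 = 16
Step 5: 0.6 mL brought to 1.5 mL → factor 1.5/0.6 = 2.5
Overall dilution factor = 10 × 10 × 12.5 × 16 × 2.5 = 50000
Stock = 0.0500 μM × 50000 = 2500 μM = 2.50 mM

2.50 mM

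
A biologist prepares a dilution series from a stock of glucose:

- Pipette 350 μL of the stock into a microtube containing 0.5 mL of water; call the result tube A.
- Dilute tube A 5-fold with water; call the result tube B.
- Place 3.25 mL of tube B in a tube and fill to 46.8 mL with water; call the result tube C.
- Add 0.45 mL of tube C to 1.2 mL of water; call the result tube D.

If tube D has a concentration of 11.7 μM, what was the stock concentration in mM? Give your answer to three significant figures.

Step 1: 350 μL + 0.5 mL = 850 μL total → factor 850/350 = 2.4286
Step 2: 5-fold → factor 5
Step 3: 3.25 mL brought to 46.8 mL → factor 46.8/3.25 = 14.4
Step 4: 0.45 mL + 1.2 mL = 1.65 mL total → factor 1.65/0.45 = 3.6667
Overall dilution factor = 2.4286 × 5 × 14.4 × 3.6667 = 641.14
Stock = 11.7 μM × 641.14 = 7501 μM = 7.50 mM

7.50 mM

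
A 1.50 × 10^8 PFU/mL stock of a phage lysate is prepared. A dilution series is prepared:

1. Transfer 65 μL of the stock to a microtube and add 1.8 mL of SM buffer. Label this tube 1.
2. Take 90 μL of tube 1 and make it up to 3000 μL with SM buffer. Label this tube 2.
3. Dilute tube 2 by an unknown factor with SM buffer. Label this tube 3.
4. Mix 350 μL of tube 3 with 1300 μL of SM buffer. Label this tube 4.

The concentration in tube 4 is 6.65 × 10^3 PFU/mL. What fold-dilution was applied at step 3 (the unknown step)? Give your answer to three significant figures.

5.00-fold

Step 1: 65 μL + 1.8 mL = 1865 μL total → factor 1865/65 = 28.692
Step 2: 90 μL brought to 3000 μL → factor 3000/90 = 33.333
Step 3: unknown factor x
Step 4: 350 μL + 1300 μL = 1650 μL total → factor 1650/350 = 4.7143
Product of known-step factors = 4508.8
Overall factor = 1.50 × 10^8 PFU/mL / (6.65 × 10^3 PFU/mL) = 22556
x = 22556 / 4508.8 = 5.00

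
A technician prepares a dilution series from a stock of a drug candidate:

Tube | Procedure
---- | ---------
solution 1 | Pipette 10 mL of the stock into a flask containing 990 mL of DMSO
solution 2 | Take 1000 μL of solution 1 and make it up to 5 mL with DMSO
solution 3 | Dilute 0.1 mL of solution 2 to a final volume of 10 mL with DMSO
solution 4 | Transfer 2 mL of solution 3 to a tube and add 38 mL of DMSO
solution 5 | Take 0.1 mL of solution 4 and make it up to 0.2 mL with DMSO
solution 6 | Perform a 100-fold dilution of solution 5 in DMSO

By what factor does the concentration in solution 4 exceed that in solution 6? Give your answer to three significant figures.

Step 1: 10 mL + 990 mL = 1000 mL total → factor 1000/10 = 100
Step 2: 1000 μL brought to 5 mL → factor 5000/1000 = 5
Step 3: 0.1 mL brought to 10 mL → factor 10/0.1 = 100
Step 4: 2 mL + 38 mL = 40 mL total → factor 40/2 = 20
Step 5: 0.1 mL brought to 0.2 mL → factor 0.2/0.1 = 2
Step 6: 100-fold → factor 100
Dilution factor to solution 4 = 1 × 10^6; to solution 6 = 2 × 10^8
[solution 4]/[solution 6] = (factor to solution 6)/(factor to solution 4) = 2 × 10^8/1 × 10^6 = 200

200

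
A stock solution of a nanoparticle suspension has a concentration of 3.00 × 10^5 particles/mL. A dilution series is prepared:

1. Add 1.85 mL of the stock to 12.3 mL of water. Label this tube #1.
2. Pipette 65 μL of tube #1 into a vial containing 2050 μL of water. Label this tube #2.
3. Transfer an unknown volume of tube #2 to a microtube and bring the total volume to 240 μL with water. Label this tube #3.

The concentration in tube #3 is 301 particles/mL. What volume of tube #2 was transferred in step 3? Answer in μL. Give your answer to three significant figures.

Step 1: 1.85 mL + 12.3 mL = 14.15 mL total → factor 14.15/1.85 = 7.6486
Step 2: 65 μL + 2050 μL = 2115 μL total → factor 2115/65 = 32.538
Step 3: v brought to 240 μL → factor = 240 μL/v
Product of known-step factors = 248.88
Overall factor = 3.00 × 10^5 particles/mL / (301 particles/mL) = 996.68
Step-3 factor = 996.68 / 248.88 = 4.0047
v = 240 μL / 4.0047 = 59.9 μL

59.9 μL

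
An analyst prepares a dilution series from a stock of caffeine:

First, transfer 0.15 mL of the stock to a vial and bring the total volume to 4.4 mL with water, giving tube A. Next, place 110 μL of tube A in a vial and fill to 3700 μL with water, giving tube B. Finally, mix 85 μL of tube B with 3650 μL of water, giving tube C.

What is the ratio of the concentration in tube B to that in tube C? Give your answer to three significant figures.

Step 1: 0.15 mL brought to 4.4 mL → factor 4.4/0.15 = 29.333
Step 2: 110 μL brought to 3700 μL → factor 3700/110 = 33.636
Step 3: 85 μL + 3650 μL = 3735 μL total → factor 3735/85 = 43.941
Dilution factor to tube B = 986.67; to tube C = 43355
[tube B]/[tube C] = (factor to tube C)/(factor to tube B) = 43355/986.67 = 43.9

43.9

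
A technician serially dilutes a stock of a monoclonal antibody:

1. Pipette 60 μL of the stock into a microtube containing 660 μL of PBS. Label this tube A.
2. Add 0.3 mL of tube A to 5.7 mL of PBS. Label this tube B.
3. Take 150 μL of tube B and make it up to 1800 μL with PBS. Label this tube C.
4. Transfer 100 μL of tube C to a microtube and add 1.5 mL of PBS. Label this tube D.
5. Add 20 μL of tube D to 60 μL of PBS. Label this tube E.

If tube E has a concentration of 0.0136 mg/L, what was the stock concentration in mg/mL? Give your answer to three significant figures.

2.51 mg/mL

Step 1: 60 μL + 660 μL = 720 μL total → factor 720/60 = 12
Step 2: 0.3 mL + 5.7 mL = 6 mL total → factor 6/0.3 = 20
Step 3: 150 μL brought to 1800 μL → factor 1800/150 = 12
Step 4: 100 μL + 1.5 mL = 1600 μL total → factor 1600/100 = 16
Step 5: 20 μL + 60 μL = 80 μL total → factor 80/20 = 4
Overall dilution factor = 12 × 20 × 12 × 16 × 4 = 1.8432 × 10^5
Stock = 0.0136 mg/L × 1.8432 × 10^5 = 2507 mg/L = 2.51 mg/mL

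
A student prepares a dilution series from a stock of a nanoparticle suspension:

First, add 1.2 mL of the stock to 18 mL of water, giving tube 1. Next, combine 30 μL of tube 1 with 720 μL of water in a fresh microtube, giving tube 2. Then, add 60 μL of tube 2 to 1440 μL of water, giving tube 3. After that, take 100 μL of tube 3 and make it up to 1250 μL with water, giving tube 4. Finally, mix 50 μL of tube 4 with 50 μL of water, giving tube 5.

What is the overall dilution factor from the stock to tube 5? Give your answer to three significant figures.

Step 1: 1.2 mL + 18 mL = 19.2 mL total → factor 19.2/1.2 = 16
Step 2: 30 μL + 720 μL = 750 μL total → factor 750/30 = 25
Step 3: 60 μL + 1440 μL = 1500 μL total → factor 1500/60 = 25
Step 4: 100 μL brought to 1250 μL → factor 1250/100 = 12.5
Step 5: 50 μL + 50 μL = 100 μL total → factor 100/50 = 2
Overall dilution factor = 16 × 25 × 25 × 12.5 × 2 = 2.5 × 10^5

2.50 × 10^5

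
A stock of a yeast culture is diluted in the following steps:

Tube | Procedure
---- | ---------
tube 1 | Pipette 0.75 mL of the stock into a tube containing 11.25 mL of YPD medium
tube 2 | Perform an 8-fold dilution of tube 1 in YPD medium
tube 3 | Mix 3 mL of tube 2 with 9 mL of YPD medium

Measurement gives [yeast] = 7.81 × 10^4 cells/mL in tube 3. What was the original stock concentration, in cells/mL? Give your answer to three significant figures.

4.00 × 10^7 cells/mL

Step 1: 0.75 mL + 11.25 mL = 12 mL total → factor 12/0.75 = 16
Step 2: 8-fold → factor 8
Step 3: 3 mL + 9 mL = 12 mL total → factor 12/3 = 4
Overall dilution factor = 16 × 8 × 4 = 512
Stock = 7.81 × 10^4 cells/mL × 512 = 4.00 × 10^7 cells/mL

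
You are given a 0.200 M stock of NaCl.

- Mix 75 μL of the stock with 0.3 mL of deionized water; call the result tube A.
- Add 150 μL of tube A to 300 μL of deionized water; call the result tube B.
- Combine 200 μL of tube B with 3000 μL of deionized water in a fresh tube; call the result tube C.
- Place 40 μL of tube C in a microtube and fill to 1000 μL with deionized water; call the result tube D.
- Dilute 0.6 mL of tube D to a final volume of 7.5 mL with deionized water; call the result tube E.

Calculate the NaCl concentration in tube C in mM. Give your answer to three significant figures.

0.833 mM

Step 1: 75 μL + 0.3 mL = 375 μL total → factor 375/75 = 5
Step 2: 150 μL + 300 μL = 450 μL total → factor 450/150 = 3
Step 3: 200 μL + 3000 μL = 3200 μL total → factor 3200/200 = 16
Dilution factor through tube C = 5 × 3 × 16 = 240
[tube C] = 0.200 M / 240 = 0.0008333 M = 0.833 mM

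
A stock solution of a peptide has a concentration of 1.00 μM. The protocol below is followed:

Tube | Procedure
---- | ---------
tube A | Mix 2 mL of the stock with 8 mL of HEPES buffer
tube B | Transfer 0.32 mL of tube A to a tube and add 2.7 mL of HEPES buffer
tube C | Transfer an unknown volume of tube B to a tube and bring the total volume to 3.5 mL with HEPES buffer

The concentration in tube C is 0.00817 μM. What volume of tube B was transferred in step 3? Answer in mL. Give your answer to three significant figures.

1.35 mL

Step 1: 2 mL + 8 mL = 10 mL total → factor 10/2 = 5
Step 2: 0.32 mL + 2.7 mL = 3.02 mL total → factor 3.02/0.32 = 9.4375
Step 3: v brought to 3.5 mL → factor = 3.5 mL/v
Product of known-step factors = 47.188
Overall factor = 1.00 μM / (0.00817 μM) = 122.4
Step-3 factor = 122.4 / 47.188 = 2.5939
v = 3.5 mL / 2.5939 = 1.35 mL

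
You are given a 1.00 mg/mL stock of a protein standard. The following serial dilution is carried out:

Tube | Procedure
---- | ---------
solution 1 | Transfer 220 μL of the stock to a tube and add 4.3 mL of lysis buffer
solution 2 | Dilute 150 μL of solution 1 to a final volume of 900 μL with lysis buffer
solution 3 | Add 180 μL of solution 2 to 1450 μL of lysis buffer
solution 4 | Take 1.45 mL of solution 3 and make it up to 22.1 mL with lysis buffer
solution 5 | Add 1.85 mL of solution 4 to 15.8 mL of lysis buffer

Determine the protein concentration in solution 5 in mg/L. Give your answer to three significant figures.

Step 1: 220 μL + 4.3 mL = 4520 μL total → factor 4520/220 = 20.545
Step 2: 150 μL brought to 900 μL → factor 900/150 = 6
Step 3: 180 μL + 1450 μL = 1630 μL total → factor 1630/180 = 9.0556
Step 4: 1.45 mL brought to 22.1 mL → factor 22.1/1.45 = 15.241
Step 5: 1.85 mL + 15.8 mL = 17.65 mL total → factor 17.65/1.85 = 9.5405
Overall dilution factor = 20.545 × 6 × 9.0556 × 15.241 × 9.5405 = 1.6232 × 10^5
Final = 1.00 mg/mL / 1.6232 × 10^5 = 6.161 × 10^-6 mg/mL = 0.00616 mg/L

0.00616 mg/L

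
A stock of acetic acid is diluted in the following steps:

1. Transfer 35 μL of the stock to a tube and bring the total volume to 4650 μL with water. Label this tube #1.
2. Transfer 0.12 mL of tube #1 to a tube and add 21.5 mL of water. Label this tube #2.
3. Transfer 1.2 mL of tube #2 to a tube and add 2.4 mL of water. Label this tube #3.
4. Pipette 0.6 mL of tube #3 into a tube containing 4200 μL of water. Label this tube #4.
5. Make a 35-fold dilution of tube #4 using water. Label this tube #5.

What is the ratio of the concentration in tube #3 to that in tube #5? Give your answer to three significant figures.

280

Step 1: 35 μL brought to 4650 μL → factor 4650/35 = 132.86
Step 2: 0.12 mL + 21.5 mL = 21.62 mL total → factor 21.62/0.12 = 180.17
Step 3: 1.2 mL + 2.4 mL = 3.6 mL total → factor 3.6/1.2 = 3
Step 4: 0.6 mL + 4200 μL = 4.8 mL total → factor 4.8/0.6 = 8
Step 5: 35-fold → factor 35
Dilution factor to tube #3 = 71809; to tube #5 = 2.0107 × 10^7
[tube #3]/[tube #5] = (factor to tube #5)/(factor to tube #3) = 2.0107 × 10^7/71809 = 280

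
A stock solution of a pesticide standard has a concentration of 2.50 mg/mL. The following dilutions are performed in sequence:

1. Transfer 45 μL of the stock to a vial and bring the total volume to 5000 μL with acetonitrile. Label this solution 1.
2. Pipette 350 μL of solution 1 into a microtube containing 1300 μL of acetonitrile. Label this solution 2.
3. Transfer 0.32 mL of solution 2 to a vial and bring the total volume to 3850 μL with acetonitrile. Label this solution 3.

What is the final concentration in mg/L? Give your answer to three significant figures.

Step 1: 45 μL brought to 5000 μL → factor 5000/45 = 111.11
Step 2: 350 μL + 1300 μL = 1650 μL total → factor 1650/350 = 4.7143
Step 3: 0.32 mL brought to 3850 μL → factor 3.85/0.32 = 12.031
Overall dilution factor = 111.11 × 4.7143 × 12.031 = 6302.1
Final = 2.50 mg/mL / 6302.1 = 0.0003967 mg/mL = 0.397 mg/L

0.397 mg/L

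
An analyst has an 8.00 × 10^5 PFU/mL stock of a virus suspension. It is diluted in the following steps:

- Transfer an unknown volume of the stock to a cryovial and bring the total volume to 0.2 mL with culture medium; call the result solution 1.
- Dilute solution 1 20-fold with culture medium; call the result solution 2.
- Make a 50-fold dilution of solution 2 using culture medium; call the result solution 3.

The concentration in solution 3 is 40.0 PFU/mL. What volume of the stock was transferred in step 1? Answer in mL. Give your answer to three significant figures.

0.0100 mL

Step 1: v brought to 0.2 mL → factor = 0.2 mL/v
Step 2: 20-fold → factor 20
Step 3: 50-fold → factor 50
Product of known-step factors = 1000
Overall factor = 8.00 × 10^5 PFU/mL / (40.0 PFU/mL) = 20000
Step-1 factor = 20000 / 1000 = 20
v = 0.2 mL / 20 = 0.0100 mL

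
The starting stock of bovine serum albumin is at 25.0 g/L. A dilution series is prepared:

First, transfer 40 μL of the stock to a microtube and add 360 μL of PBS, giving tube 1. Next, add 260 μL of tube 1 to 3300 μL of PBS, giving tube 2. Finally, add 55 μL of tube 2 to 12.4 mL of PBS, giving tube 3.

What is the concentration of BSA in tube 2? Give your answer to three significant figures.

0.183 g/L

Step 1: 40 μL + 360 μL = 400 μL total → factor 400/40 = 10
Step 2: 260 μL + 3300 μL = 3560 μL total → factor 3560/260 = 13.692
Dilution factor through tube 2 = 10 × 13.692 = 136.92
[tube 2] = 25.0 g/L / 136.92 = 0.183 g/L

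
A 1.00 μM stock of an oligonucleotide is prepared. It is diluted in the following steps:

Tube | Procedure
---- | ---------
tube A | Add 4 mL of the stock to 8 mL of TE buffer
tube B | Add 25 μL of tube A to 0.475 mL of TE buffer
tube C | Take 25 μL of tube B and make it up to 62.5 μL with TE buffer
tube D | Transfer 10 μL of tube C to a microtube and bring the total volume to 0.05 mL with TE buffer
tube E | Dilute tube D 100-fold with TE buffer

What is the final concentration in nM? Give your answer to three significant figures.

Step 1: 4 mL + 8 mL = 12 mL total → factor 12/4 = 3
Step 2: 25 μL + 0.475 mL = 500 μL total → factor 500/25 = 20
Step 3: 25 μL brought to 62.5 μL → factor 62.5/25 = 2.5
Step 4: 10 μL brought to 0.05 mL → factor 50/10 = 5
Step 5: 100-fold → factor 100
Overall dilution factor = 3 × 20 × 2.5 × 5 × 100 = 75000
Final = 1.00 μM / 75000 = 1.333 × 10^-5 μM = 0.0133 nM

0.0133 nM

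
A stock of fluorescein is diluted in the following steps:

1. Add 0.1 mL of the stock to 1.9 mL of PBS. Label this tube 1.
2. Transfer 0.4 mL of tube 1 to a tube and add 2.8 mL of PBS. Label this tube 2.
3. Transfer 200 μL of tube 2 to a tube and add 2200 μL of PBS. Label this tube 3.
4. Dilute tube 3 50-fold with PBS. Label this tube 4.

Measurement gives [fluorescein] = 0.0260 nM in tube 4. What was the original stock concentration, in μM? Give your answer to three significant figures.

Step 1: 0.1 mL + 1.9 mL = 2 mL total → factor 2/0.1 = 20
Step 2: 0.4 mL + 2.8 mL = 3.2 mL total → factor 3.2/0.4 = 8
Step 3: 200 μL + 2200 μL = 2400 μL total → factor 2400/200 = 12
Step 4: 50-fold → factor 50
Overall dilution factor = 20 × 8 × 12 × 50 = 96000
Stock = 0.0260 nM × 96000 = 2496 nM = 2.50 μM

2.50 μM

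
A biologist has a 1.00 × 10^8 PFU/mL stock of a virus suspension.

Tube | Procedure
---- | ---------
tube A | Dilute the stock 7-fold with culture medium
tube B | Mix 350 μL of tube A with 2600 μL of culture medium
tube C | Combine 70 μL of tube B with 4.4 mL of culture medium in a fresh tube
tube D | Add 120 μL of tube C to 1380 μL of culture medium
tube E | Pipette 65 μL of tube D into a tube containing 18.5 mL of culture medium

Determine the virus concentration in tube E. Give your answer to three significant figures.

Step 1: 7-fold → factor 7
Step 2: 350 μL + 2600 μL = 2950 μL total → factor 2950/350 = 8.4286
Step 3: 70 μL + 4.4 mL = 4470 μL total → factor 4470/70 = 63.857
Step 4: 120 μL + 1380 μL = 1500 μL total → factor 1500/120 = 12.5
Step 5: 65 μL + 18.5 mL = 18565 μL total → factor 18565/65 = 285.62
Overall dilution factor = 7 × 8.4286 × 63.857 × 12.5 × 285.62 = 1.3451 × 10^7
Final = 1.00 × 10^8 PFU/mL / 1.3451 × 10^7 = 7.43 PFU/mL

7.43 PFU/mL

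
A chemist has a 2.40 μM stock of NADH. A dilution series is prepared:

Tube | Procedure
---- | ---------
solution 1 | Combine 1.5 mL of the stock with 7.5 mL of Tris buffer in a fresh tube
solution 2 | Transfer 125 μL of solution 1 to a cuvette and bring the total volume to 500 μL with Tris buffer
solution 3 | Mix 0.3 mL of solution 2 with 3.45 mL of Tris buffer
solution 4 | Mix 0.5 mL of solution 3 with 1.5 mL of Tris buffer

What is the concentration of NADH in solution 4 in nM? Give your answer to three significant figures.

2.00 nM

Step 1: 1.5 mL + 7.5 mL = 9 mL total → factor 9/1.5 = 6
Step 2: 125 μL brought to 500 μL → factor 500/125 = 4
Step 3: 0.3 mL + 3.45 mL = 3.75 mL total → factor 3.75/0.3 = 12.5
Step 4: 0.5 mL + 1.5 mL = 2 mL total → factor 2/0.5 = 4
Overall dilution factor = 6 × 4 × 12.5 × 4 = 1200
Final = 2.40 μM / 1200 = 0.002000 μM = 2.00 nM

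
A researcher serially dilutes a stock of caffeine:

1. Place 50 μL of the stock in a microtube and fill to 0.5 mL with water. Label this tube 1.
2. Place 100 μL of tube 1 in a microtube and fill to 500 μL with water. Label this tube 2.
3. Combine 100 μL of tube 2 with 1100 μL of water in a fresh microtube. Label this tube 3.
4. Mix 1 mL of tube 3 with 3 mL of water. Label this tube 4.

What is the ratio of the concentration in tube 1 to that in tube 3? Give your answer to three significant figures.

60.0

Step 1: 50 μL brought to 0.5 mL → factor 500/50 = 10
Step 2: 100 μL brought to 500 μL → factor 500/100 = 5
Step 3: 100 μL + 1100 μL = 1200 μL total → factor 1200/100 = 12
Dilution factor to tube 1 = 10; to tube 3 = 600
[tube 1]/[tube 3] = (factor to tube 3)/(factor to tube 1) = 600/10 = 60.0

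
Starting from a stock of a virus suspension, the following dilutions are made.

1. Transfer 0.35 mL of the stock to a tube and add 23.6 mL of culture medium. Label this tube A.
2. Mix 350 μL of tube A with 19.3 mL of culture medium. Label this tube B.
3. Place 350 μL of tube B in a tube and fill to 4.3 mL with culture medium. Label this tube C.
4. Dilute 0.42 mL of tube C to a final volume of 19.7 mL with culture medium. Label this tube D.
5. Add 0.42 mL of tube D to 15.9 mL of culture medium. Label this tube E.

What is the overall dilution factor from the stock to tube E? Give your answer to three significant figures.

Step 1: 0.35 mL + 23.6 mL = 23.95 mL total → factor 23.95/0.35 = 68.429
Step 2: 350 μL + 19.3 mL = 19650 μL total → factor 19650/350 = 56.143
Step 3: 350 μL brought to 4.3 mL → factor 4300/350 = 12.286
Step 4: 0.42 mL brought to 19.7 mL → factor 19.7/0.42 = 46.905
Step 5: 0.42 mL + 15.9 mL = 16.32 mL total → factor 16.32/0.42 = 38.857
Overall dilution factor = 68.429 × 56.143 × 12.286 × 46.905 × 38.857 = 8.6024 × 10^7

8.60 × 10^7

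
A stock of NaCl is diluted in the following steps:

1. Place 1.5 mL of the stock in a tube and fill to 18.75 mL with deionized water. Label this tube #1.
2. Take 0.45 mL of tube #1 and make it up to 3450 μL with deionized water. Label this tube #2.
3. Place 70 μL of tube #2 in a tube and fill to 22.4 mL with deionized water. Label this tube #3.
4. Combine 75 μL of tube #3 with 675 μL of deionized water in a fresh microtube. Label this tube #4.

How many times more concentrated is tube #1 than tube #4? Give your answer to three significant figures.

2.45 × 10^4

Step 1: 1.5 mL brought to 18.75 mL → factor 18.75/1.5 = 12.5
Step 2: 0.45 mL brought to 3450 μL → factor 3.45/0.45 = 7.6667
Step 3: 70 μL brought to 22.4 mL → factor 22400/70 = 320
Step 4: 75 μL + 675 μL = 750 μL total → factor 750/75 = 10
Dilution factor to tube #1 = 12.5; to tube #4 = 3.0667 × 10^5
[tube #1]/[tube #4] = (factor to tube #4)/(factor to tube #1) = 3.0667 × 10^5/12.5 = 2.45 × 10^4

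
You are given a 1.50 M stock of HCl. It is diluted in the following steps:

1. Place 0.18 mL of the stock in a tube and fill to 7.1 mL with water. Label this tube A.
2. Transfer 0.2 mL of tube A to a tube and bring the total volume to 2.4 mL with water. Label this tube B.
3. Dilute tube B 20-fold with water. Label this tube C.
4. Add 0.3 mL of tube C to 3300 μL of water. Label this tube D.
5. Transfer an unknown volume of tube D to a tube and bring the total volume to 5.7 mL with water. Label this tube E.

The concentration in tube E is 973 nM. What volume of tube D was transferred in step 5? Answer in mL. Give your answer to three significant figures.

0.420 mL

Step 1: 0.18 mL brought to 7.1 mL → factor 7.1/0.18 = 39.444
Step 2: 0.2 mL brought to 2.4 mL → factor 2.4/0.2 = 12
Step 3: 20-fold → factor 20
Step 4: 0.3 mL + 3300 μL = 3.6 mL total → factor 3.6/0.3 = 12
Step 5: v brought to 5.7 mL → factor = 5.7 mL/v
Product of known-step factors = 1.136 × 10^5
Overall factor = 1.50 M / (973 nM) = 1.5416 × 10^6
Step-5 factor = 1.5416 × 10^6 / 1.136 × 10^5 = 13.571
v = 5.7 mL / 13.571 = 0.420 mL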